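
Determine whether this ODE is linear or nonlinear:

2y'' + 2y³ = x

Nonlinear (y³ term)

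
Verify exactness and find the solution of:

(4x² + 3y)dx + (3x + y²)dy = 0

Verify exactness: ∂M/∂y = ∂N/∂x ✓
Find F(x,y) such that ∂F/∂x = M, ∂F/∂y = N
Solution: 4x³/3 + 3xy + y³/3 = C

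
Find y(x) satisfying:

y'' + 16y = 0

Characteristic equation: r² + 16 = 0
Roots: r = ±4i (complex conjugates)
General solution: y = C₁cos(4x) + C₂sin(4x)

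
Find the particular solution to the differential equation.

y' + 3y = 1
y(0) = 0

General solution: y = 1/3 + Ce^(-3x)
Applying y(0) = 0: C = 0 - 1/3 = -1/3
Particular solution: y = 1/3 - (1/3)e^(-3x)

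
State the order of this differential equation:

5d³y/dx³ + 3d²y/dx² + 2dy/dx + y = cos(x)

The order is 3 (highest derivative is of order 3).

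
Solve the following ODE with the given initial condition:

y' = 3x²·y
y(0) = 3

General solution: y = Ce^(x³)
Applying IC y(0) = 3:
Particular solution: y = 3e^(x³)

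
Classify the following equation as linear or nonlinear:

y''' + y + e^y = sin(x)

Nonlinear (e^y is nonlinear in y)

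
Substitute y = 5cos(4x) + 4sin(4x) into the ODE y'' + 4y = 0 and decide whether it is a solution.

Verification:
y'' = -80cos(4x) - 64sin(4x)
y'' + 4y ≠ 0 (frequency mismatch: got 16 instead of 4)

No, it is not a solution.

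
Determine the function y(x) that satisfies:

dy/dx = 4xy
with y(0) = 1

General solution: y = Ce^(2x²)
Applying IC y(0) = 1:
Particular solution: y = e^(2x²)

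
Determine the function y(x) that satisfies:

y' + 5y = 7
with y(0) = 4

General solution: y = 7/5 + Ce^(-5x)
Applying y(0) = 4: C = 4 - 7/5 = 13/5
Particular solution: y = 7/5 + (13/5)e^(-5x)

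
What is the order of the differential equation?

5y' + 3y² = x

The order is 1 (highest derivative is of order 1).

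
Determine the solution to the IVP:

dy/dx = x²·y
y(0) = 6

General solution: y = Ce^(x³/3)
Applying IC y(0) = 6:
Particular solution: y = 6e^(x³/3)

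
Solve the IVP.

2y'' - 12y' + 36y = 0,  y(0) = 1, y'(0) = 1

General solution: y = e^(3x)(C₁cos(3x) + C₂sin(3x))
Complex roots r = 3 ± 3i
Applying ICs: C₁ = 1, C₂ = -2/3
Particular solution: y = e^(3x)(cos(3x) - (2/3)sin(3x))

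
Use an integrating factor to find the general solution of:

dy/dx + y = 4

Using integrating factor method:

General solution: y = 4 + Ce^(-x)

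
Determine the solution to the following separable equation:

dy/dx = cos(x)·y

Separating variables and integrating:
ln|y| = sin(x) + C

General solution: y = Ce^(sin(x))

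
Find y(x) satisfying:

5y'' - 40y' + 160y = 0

Characteristic equation: 5r² - 40r + 160 = 0
Divide by 5: r² - 8r + 32 = 0
Roots: r = 4 ± 4i (complex conjugates)
General solution: y = e^(4x)(C₁cos(4x) + C₂sin(4x))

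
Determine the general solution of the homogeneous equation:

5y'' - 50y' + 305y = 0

Characteristic equation: 5r² - 50r + 305 = 0
Divide by 5: r² - 10r + 61 = 0
Roots: r = 5 ± 6i (complex conjugates)
General solution: y = e^(5x)(C₁cos(6x) + C₂sin(6x))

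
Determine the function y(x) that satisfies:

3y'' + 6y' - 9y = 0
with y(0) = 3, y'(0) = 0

General solution: y = C₁e^x + C₂e^(-3x)
Applying ICs: C₁ = 9/4, C₂ = 3/4
Particular solution: y = (9/4)e^x + (3/4)e^(-3x)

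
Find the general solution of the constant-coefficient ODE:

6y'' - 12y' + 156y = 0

Characteristic equation: 6r² - 12r + 156 = 0
Divide by 6: r² - 2r + 26 = 0
Roots: r = 1 ± 5i (complex conjugates)
General solution: y = e^x(C₁cos(5x) + C₂sin(5x))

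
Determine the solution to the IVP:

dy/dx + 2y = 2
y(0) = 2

General solution: y = 1 + Ce^(-2x)
Applying y(0) = 2: C = 2 - 1 = 1
Particular solution: y = 1 + e^(-2x)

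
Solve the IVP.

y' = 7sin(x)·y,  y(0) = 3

General solution: y = Ce^(-7cos(x))
Applying IC y(0) = 3:
Particular solution: y = 3e^(7(1-cos(x)))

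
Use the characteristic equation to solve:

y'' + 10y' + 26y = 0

Characteristic equation: r² + 10r + 26 = 0
Roots: r = -5 ± i (complex conjugates)
General solution: y = e^(-5x)(C₁cos(x) + C₂sin(x))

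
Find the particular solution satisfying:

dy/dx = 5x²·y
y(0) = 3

General solution: y = Ce^(5x³/3)
Applying IC y(0) = 3:
Particular solution: y = 3e^(5x³/3)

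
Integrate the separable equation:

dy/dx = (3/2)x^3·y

Separating variables and integrating:
ln|y| = 3x^4/8 + C

General solution: y = Ce^(3x^4/8)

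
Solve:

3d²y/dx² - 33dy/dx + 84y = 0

Characteristic equation: 3r² - 33r + 84 = 0
Divide by 3: r² - 11r + 28 = 0
Roots: r = 4, 7 (distinct real)
General solution: y = C₁e^(4x) + C₂e^(7x)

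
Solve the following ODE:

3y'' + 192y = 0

Characteristic equation: 3r² + 192 = 0
Divide by 3: r² + 64 = 0
Roots: r = ±8i (complex conjugates)
General solution: y = C₁cos(8x) + C₂sin(8x)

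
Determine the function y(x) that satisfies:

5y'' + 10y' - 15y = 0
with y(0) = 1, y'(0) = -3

General solution: y = C₁e^x + C₂e^(-3x)
Applying ICs: C₁ = 0, C₂ = 1
Particular solution: y = e^(-3x)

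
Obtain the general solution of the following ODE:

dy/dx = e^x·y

Separating variables and integrating:
ln|y| = e^x + C

General solution: y = Ce^(e^x)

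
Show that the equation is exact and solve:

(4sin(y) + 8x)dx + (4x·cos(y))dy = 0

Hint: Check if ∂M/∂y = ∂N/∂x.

Verify exactness: ∂M/∂y = ∂N/∂x ✓
Find F(x,y) such that ∂F/∂x = M, ∂F/∂y = N
Solution: 4x·sin(y) + 4x² = C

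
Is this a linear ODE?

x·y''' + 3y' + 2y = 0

Yes. Linear (y and its derivatives appear to the first power only, no products of y terms)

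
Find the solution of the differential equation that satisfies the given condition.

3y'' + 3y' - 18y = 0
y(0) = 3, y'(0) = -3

General solution: y = C₁e^(2x) + C₂e^(-3x)
Applying ICs: C₁ = 6/5, C₂ = 9/5
Particular solution: y = (6/5)e^(2x) + (9/5)e^(-3x)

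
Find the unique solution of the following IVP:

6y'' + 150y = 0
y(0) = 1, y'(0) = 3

General solution: y = C₁cos(5x) + C₂sin(5x)
Complex roots r = ±5i
Applying ICs: C₁ = 1, C₂ = 3/5
Particular solution: y = cos(5x) + (3/5)sin(5x)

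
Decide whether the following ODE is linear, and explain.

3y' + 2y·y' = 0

Nonlinear (product y·y')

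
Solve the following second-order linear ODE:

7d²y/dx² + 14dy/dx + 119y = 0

Characteristic equation: 7r² + 14r + 119 = 0
Divide by 7: r² + 2r + 17 = 0
Roots: r = -1 ± 4i (complex conjugates)
General solution: y = e^(-x)(C₁cos(4x) + C₂sin(4x))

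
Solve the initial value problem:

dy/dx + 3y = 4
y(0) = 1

General solution: y = 4/3 + Ce^(-3x)
Applying y(0) = 1: C = 1 - 4/3 = -1/3
Particular solution: y = 4/3 - (1/3)e^(-3x)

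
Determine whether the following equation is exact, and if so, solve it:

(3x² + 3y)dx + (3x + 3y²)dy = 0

Verify exactness: ∂M/∂y = ∂N/∂x ✓
Find F(x,y) such that ∂F/∂x = M, ∂F/∂y = N
Solution: x³ + 3xy + y³ = C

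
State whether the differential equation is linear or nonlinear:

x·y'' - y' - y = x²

Linear (y and its derivatives appear to the first power only, no products of y terms)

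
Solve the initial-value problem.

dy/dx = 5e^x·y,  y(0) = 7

General solution: y = Ce^(5e^x)
Applying IC y(0) = 7:
Particular solution: y = 7e^(5(e^x - 1))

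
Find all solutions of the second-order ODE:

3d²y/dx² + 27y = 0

Characteristic equation: 3r² + 27 = 0
Divide by 3: r² + 9 = 0
Roots: r = ±3i (complex conjugates)
General solution: y = C₁cos(3x) + C₂sin(3x)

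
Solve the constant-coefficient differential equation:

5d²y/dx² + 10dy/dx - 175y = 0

Characteristic equation: 5r² + 10r - 175 = 0
Divide by 5: r² + 2r - 35 = 0
Roots: r = 5, -7 (distinct real)
General solution: y = C₁e^(5x) + C₂e^(-7x)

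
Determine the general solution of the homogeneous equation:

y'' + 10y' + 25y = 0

Characteristic equation: r² + 10r + 25 = 0
Factored: (r + 5)² = 0
Repeated root: r = -5
General solution: y = (C₁ + C₂x)e^(-5x)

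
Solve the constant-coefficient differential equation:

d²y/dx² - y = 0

Characteristic equation: r² - 1 = 0
Roots: r = 1, -1 (distinct real)
General solution: y = C₁e^x + C₂e^(-x)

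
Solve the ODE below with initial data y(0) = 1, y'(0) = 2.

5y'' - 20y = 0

General solution: y = C₁e^(2x) + C₂e^(-2x)
Applying ICs: C₁ = 1, C₂ = 0
Particular solution: y = e^(2x)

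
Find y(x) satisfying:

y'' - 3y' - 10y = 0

Characteristic equation: r² - 3r - 10 = 0
Roots: r = 5, -2 (distinct real)
General solution: y = C₁e^(5x) + C₂e^(-2x)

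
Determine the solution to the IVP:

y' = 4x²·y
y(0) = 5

General solution: y = Ce^(4x³/3)
Applying IC y(0) = 5:
Particular solution: y = 5e^(4x³/3)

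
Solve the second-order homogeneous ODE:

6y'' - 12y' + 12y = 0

Characteristic equation: 6r² - 12r + 12 = 0
Divide by 6: r² - 2r + 2 = 0
Roots: r = 1 ± i (complex conjugates)
General solution: y = e^x(C₁cos(x) + C₂sin(x))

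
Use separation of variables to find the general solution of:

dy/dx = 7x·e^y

Separating variables and integrating:
-e^(-y) = 7x²/2 + C

General solution: y = -ln(C - 7x²/2)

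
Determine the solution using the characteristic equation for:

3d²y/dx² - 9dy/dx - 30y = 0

Characteristic equation: 3r² - 9r - 30 = 0
Divide by 3: r² - 3r - 10 = 0
Roots: r = 5, -2 (distinct real)
General solution: y = C₁e^(5x) + C₂e^(-2x)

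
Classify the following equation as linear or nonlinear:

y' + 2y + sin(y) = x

Nonlinear (sin(y) is nonlinear in y)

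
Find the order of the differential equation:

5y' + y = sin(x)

The order is 1 (highest derivative is of order 1).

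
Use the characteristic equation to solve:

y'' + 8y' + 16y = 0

Characteristic equation: r² + 8r + 16 = 0
Factored: (r + 4)² = 0
Repeated root: r = -4
General solution: y = (C₁ + C₂x)e^(-4x)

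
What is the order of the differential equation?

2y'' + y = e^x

The order is 2 (highest derivative is of order 2).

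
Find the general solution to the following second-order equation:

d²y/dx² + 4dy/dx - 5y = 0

Characteristic equation: r² + 4r - 5 = 0
Roots: r = 1, -5 (distinct real)
General solution: y = C₁e^x + C₂e^(-5x)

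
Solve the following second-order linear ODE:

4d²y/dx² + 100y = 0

Characteristic equation: 4r² + 100 = 0
Divide by 4: r² + 25 = 0
Roots: r = ±5i (complex conjugates)
General solution: y = C₁cos(5x) + C₂sin(5x)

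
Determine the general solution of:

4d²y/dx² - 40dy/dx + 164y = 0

Characteristic equation: 4r² - 40r + 164 = 0
Divide by 4: r² - 10r + 41 = 0
Roots: r = 5 ± 4i (complex conjugates)
General solution: y = e^(5x)(C₁cos(4x) + C₂sin(4x))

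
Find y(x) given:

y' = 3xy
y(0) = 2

General solution: y = Ce^(3x²/2)
Applying IC y(0) = 2:
Particular solution: y = 2e^(3x²/2)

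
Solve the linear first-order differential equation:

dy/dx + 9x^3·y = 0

Using integrating factor method:

General solution: y = Ce^(-9x^4/4)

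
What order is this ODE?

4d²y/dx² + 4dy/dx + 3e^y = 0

The order is 2 (highest derivative is of order 2).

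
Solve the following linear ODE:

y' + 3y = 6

Using integrating factor method:

General solution: y = 2 + Ce^(-3x)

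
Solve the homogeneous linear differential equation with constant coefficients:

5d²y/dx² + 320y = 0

Characteristic equation: 5r² + 320 = 0
Divide by 5: r² + 64 = 0
Roots: r = ±8i (complex conjugates)
General solution: y = C₁cos(8x) + C₂sin(8x)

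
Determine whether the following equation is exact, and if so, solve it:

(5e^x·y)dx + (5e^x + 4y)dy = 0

Verify exactness: ∂M/∂y = ∂N/∂x ✓
Find F(x,y) such that ∂F/∂x = M, ∂F/∂y = N
Solution: 5e^x·y + 2y² = C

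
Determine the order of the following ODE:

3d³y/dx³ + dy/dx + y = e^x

The order is 3 (highest derivative is of order 3).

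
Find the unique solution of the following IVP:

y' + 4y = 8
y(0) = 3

General solution: y = 2 + Ce^(-4x)
Applying y(0) = 3: C = 3 - 2 = 1
Particular solution: y = 2 + e^(-4x)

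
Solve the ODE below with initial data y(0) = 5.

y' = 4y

General solution: y = Ce^(4x)
Applying IC y(0) = 5:
Particular solution: y = 5e^(4x)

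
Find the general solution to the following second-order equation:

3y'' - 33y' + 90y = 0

Characteristic equation: 3r² - 33r + 90 = 0
Divide by 3: r² - 11r + 30 = 0
Roots: r = 6, 5 (distinct real)
General solution: y = C₁e^(6x) + C₂e^(5x)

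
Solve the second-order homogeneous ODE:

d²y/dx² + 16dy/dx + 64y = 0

Characteristic equation: r² + 16r + 64 = 0
Factored: (r + 8)² = 0
Repeated root: r = -8
General solution: y = (C₁ + C₂x)e^(-8x)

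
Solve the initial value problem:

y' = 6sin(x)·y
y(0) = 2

General solution: y = Ce^(-6cos(x))
Applying IC y(0) = 2:
Particular solution: y = 2e^(6(1-cos(x)))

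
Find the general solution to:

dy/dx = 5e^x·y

Separating variables and integrating:
ln|y| = 5e^x + C

General solution: y = Ce^(5e^x)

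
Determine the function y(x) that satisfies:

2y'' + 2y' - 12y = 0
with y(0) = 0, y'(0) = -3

General solution: y = C₁e^(2x) + C₂e^(-3x)
Applying ICs: C₁ = -3/5, C₂ = 3/5
Particular solution: y = -(3/5)e^(2x) + (3/5)e^(-3x)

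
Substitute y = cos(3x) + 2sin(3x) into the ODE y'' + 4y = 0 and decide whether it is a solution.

Verification:
y'' = -9cos(3x) - 18sin(3x)
y'' + 4y ≠ 0 (frequency mismatch: got 9 instead of 4)

No, it is not a solution.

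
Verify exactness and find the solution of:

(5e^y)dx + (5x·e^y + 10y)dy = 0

Verify exactness: ∂M/∂y = ∂N/∂x ✓
Find F(x,y) such that ∂F/∂x = M, ∂F/∂y = N
Solution: 5x·e^y + 5y² = C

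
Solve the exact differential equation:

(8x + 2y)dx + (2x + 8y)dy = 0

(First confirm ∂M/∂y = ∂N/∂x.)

Verify exactness: ∂M/∂y = ∂N/∂x ✓
Find F(x,y) such that ∂F/∂x = M, ∂F/∂y = N
Solution: 4x² + 2xy + 4y² = C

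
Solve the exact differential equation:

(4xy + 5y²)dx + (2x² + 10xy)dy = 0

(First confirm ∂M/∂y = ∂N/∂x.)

Verify exactness: ∂M/∂y = ∂N/∂x ✓
Find F(x,y) such that ∂F/∂x = M, ∂F/∂y = N
Solution: 2x²y + 5xy² = C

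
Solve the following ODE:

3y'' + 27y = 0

Characteristic equation: 3r² + 27 = 0
Divide by 3: r² + 9 = 0
Roots: r = ±3i (complex conjugates)
General solution: y = C₁cos(3x) + C₂sin(3x)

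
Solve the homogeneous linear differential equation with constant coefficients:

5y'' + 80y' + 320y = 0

Characteristic equation: 5r² + 80r + 320 = 0
Divide by 5: r² + 16r + 64 = 0
Factored: (r + 8)² = 0
Repeated root: r = -8
General solution: y = (C₁ + C₂x)e^(-8x)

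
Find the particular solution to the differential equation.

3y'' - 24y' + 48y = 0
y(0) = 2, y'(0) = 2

General solution: y = (C₁ + C₂x)e^(4x)
Repeated root r = 4
Applying ICs: C₁ = 2, C₂ = -6
Particular solution: y = (2 - 6x)e^(4x)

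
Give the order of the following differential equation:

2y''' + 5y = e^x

The order is 3 (highest derivative is of order 3).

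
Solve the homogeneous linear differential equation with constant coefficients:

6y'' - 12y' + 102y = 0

Characteristic equation: 6r² - 12r + 102 = 0
Divide by 6: r² - 2r + 17 = 0
Roots: r = 1 ± 4i (complex conjugates)
General solution: y = e^x(C₁cos(4x) + C₂sin(4x))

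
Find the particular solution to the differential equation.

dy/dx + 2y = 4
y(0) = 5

General solution: y = 2 + Ce^(-2x)
Applying y(0) = 5: C = 5 - 2 = 3
Particular solution: y = 2 + 3e^(-2x)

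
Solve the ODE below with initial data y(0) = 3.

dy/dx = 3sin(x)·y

General solution: y = Ce^(-3cos(x))
Applying IC y(0) = 3:
Particular solution: y = 3e^(3(1-cos(x)))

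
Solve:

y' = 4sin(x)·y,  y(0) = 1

General solution: y = Ce^(-4cos(x))
Applying IC y(0) = 1:
Particular solution: y = e^(4(1-cos(x)))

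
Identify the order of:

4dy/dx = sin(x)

The order is 1 (highest derivative is of order 1).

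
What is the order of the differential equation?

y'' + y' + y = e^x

The order is 2 (highest derivative is of order 2).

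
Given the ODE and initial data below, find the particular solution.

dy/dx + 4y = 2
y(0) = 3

General solution: y = 1/2 + Ce^(-4x)
Applying y(0) = 3: C = 3 - 1/2 = 5/2
Particular solution: y = 1/2 + (5/2)e^(-4x)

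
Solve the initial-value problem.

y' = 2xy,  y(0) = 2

General solution: y = Ce^(x²)
Applying IC y(0) = 2:
Particular solution: y = 2e^(x²)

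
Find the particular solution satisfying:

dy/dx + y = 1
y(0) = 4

General solution: y = 1 + Ce^(-x)
Applying y(0) = 4: C = 4 - 1 = 3
Particular solution: y = 1 + 3e^(-x)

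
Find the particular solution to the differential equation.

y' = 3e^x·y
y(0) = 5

General solution: y = Ce^(3e^x)
Applying IC y(0) = 5:
Particular solution: y = 5e^(3(e^x - 1))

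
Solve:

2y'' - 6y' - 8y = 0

Characteristic equation: 2r² - 6r - 8 = 0
Divide by 2: r² - 3r - 4 = 0
Roots: r = 4, -1 (distinct real)
General solution: y = C₁e^(4x) + C₂e^(-x)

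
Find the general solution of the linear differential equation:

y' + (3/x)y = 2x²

Using integrating factor method:

General solution: y = (1/3)x^3 + Cx^(-3)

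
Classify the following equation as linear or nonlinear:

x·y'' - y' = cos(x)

Linear (y and its derivatives appear to the first power only, no products of y terms)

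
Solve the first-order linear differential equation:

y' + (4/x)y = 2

Using integrating factor method:

General solution: y = (2/5)x + Cx^(-4)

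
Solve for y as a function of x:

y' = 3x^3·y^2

Separating variables and integrating:
-1/y = 3x^4/4 + C

General solution: y^-1 = (-3/4)x^4 + C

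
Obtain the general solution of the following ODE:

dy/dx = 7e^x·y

Separating variables and integrating:
ln|y| = 7e^x + C

General solution: y = Ce^(7e^x)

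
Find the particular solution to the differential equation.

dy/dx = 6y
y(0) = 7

General solution: y = Ce^(6x)
Applying IC y(0) = 7:
Particular solution: y = 7e^(6x)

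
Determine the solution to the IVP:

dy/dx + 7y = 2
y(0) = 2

General solution: y = 2/7 + Ce^(-7x)
Applying y(0) = 2: C = 2 - 2/7 = 12/7
Particular solution: y = 2/7 + (12/7)e^(-7x)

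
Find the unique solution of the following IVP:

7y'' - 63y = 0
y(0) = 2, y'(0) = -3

General solution: y = C₁e^(3x) + C₂e^(-3x)
Applying ICs: C₁ = 1/2, C₂ = 3/2
Particular solution: y = (1/2)e^(3x) + (3/2)e^(-3x)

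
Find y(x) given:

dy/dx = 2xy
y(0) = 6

General solution: y = Ce^(x²)
Applying IC y(0) = 6:
Particular solution: y = 6e^(x²)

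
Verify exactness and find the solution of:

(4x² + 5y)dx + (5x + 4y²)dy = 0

Verify exactness: ∂M/∂y = ∂N/∂x ✓
Find F(x,y) such that ∂F/∂x = M, ∂F/∂y = N
Solution: 4x³/3 + 5xy + 4y³/3 = C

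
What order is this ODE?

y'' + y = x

The order is 2 (highest derivative is of order 2).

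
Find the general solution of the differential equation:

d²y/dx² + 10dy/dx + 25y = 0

Characteristic equation: r² + 10r + 25 = 0
Factored: (r + 5)² = 0
Repeated root: r = -5
General solution: y = (C₁ + C₂x)e^(-5x)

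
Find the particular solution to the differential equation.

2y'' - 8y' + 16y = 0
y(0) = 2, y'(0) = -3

General solution: y = e^(2x)(C₁cos(2x) + C₂sin(2x))
Complex roots r = 2 ± 2i
Applying ICs: C₁ = 2, C₂ = -7/2
Particular solution: y = e^(2x)(2cos(2x) - (7/2)sin(2x))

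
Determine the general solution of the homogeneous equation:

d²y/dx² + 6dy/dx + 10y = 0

Characteristic equation: r² + 6r + 10 = 0
Roots: r = -3 ± i (complex conjugates)
General solution: y = e^(-3x)(C₁cos(x) + C₂sin(x))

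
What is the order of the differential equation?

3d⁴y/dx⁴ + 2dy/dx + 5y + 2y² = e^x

The order is 4 (highest derivative is of order 4).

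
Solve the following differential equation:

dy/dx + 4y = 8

Using integrating factor method:

General solution: y = 2 + Ce^(-4x)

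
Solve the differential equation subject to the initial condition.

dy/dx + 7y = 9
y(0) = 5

General solution: y = 9/7 + Ce^(-7x)
Applying y(0) = 5: C = 5 - 9/7 = 26/7
Particular solution: y = 9/7 + (26/7)e^(-7x)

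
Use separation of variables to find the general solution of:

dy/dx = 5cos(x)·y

Separating variables and integrating:
ln|y| = 5sin(x) + C

General solution: y = Ce^(5sin(x))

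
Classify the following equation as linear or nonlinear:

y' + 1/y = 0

Nonlinear (1/y term)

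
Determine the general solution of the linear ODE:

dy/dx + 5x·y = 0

Using integrating factor method:

General solution: y = Ce^(-5x^2/2)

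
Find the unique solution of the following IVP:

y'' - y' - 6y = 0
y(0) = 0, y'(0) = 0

General solution: y = C₁e^(3x) + C₂e^(-2x)
Applying ICs: C₁ = 0, C₂ = 0
Particular solution: y = 0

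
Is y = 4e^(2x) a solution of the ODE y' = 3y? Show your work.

Verification:
y = 4e^(2x)
y' = 8e^(2x)
But 3y = 12e^(2x)
y' ≠ 3y — the derivative does not match

No, it is not a solution.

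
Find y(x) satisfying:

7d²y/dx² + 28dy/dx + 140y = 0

Characteristic equation: 7r² + 28r + 140 = 0
Divide by 7: r² + 4r + 20 = 0
Roots: r = -2 ± 4i (complex conjugates)
General solution: y = e^(-2x)(C₁cos(4x) + C₂sin(4x))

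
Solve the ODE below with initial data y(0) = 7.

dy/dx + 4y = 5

General solution: y = 5/4 + Ce^(-4x)
Applying y(0) = 7: C = 7 - 5/4 = 23/4
Particular solution: y = 5/4 + (23/4)e^(-4x)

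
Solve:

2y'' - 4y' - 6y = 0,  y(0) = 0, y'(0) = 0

General solution: y = C₁e^(3x) + C₂e^(-x)
Applying ICs: C₁ = 0, C₂ = 0
Particular solution: y = 0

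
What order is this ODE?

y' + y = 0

The order is 1 (highest derivative is of order 1).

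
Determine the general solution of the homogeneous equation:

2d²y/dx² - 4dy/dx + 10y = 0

Characteristic equation: 2r² - 4r + 10 = 0
Divide by 2: r² - 2r + 5 = 0
Roots: r = 1 ± 2i (complex conjugates)
General solution: y = e^x(C₁cos(2x) + C₂sin(2x))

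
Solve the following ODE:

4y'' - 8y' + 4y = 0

Characteristic equation: 4r² - 8r + 4 = 0
Divide by 4: r² - 2r + 1 = 0
Factored: (r - 1)² = 0
Repeated root: r = 1
General solution: y = (C₁ + C₂x)e^x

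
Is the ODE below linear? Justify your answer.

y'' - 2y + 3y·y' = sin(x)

No. Nonlinear (product y·y')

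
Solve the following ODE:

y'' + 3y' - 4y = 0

Characteristic equation: r² + 3r - 4 = 0
Roots: r = 1, -4 (distinct real)
General solution: y = C₁e^x + C₂e^(-4x)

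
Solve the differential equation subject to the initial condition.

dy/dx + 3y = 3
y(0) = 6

General solution: y = 1 + Ce^(-3x)
Applying y(0) = 6: C = 6 - 1 = 5
Particular solution: y = 1 + 5e^(-3x)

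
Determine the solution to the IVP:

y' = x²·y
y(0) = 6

General solution: y = Ce^(x³/3)
Applying IC y(0) = 6:
Particular solution: y = 6e^(x³/3)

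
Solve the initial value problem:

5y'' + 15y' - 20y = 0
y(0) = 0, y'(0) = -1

General solution: y = C₁e^x + C₂e^(-4x)
Applying ICs: C₁ = -1/5, C₂ = 1/5
Particular solution: y = -(1/5)e^x + (1/5)e^(-4x)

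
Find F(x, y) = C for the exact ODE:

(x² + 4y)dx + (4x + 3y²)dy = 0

Verify exactness: ∂M/∂y = ∂N/∂x ✓
Find F(x,y) such that ∂F/∂x = M, ∂F/∂y = N
Solution: x³/3 + 4xy + y³ = C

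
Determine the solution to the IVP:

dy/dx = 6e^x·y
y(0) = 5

General solution: y = Ce^(6e^x)
Applying IC y(0) = 5:
Particular solution: y = 5e^(6(e^x - 1))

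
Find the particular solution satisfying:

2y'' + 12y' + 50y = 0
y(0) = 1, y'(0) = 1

General solution: y = e^(-3x)(C₁cos(4x) + C₂sin(4x))
Complex roots r = -3 ± 4i
Applying ICs: C₁ = 1, C₂ = 1
Particular solution: y = e^(-3x)(cos(4x) + sin(4x))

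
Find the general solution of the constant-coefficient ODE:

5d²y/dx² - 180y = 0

Characteristic equation: 5r² - 180 = 0
Divide by 5: r² - 36 = 0
Roots: r = 6, -6 (distinct real)
General solution: y = C₁e^(6x) + C₂e^(-6x)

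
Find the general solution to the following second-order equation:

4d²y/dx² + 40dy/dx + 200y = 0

Characteristic equation: 4r² + 40r + 200 = 0
Divide by 4: r² + 10r + 50 = 0
Roots: r = -5 ± 5i (complex conjugates)
General solution: y = e^(-5x)(C₁cos(5x) + C₂sin(5x))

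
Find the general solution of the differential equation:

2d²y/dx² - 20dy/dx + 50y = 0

Characteristic equation: 2r² - 20r + 50 = 0
Divide by 2: r² - 10r + 25 = 0
Factored: (r - 5)² = 0
Repeated root: r = 5
General solution: y = (C₁ + C₂x)e^(5x)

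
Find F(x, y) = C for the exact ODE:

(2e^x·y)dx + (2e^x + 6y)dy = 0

Verify exactness: ∂M/∂y = ∂N/∂x ✓
Find F(x,y) such that ∂F/∂x = M, ∂F/∂y = N
Solution: 2e^x·y + 3y² = C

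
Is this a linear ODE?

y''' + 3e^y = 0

No. Nonlinear (e^y is nonlinear in y)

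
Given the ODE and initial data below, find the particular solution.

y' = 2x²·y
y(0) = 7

General solution: y = Ce^(2x³/3)
Applying IC y(0) = 7:
Particular solution: y = 7e^(2x³/3)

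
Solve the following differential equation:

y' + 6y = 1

Using integrating factor method:

General solution: y = 1/6 + Ce^(-6x)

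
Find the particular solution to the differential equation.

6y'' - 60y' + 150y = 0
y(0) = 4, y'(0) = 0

General solution: y = (C₁ + C₂x)e^(5x)
Repeated root r = 5
Applying ICs: C₁ = 4, C₂ = -20
Particular solution: y = (4 - 20x)e^(5x)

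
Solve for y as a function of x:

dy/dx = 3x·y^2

Separating variables and integrating:
-1/y = 3x^2/2 + C

General solution: y^-1 = (-3/2)x^2 + C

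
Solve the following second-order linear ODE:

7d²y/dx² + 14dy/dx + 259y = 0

Characteristic equation: 7r² + 14r + 259 = 0
Divide by 7: r² + 2r + 37 = 0
Roots: r = -1 ± 6i (complex conjugates)
General solution: y = e^(-x)(C₁cos(6x) + C₂sin(6x))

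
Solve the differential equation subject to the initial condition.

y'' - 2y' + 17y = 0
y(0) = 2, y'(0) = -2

General solution: y = e^x(C₁cos(4x) + C₂sin(4x))
Complex roots r = 1 ± 4i
Applying ICs: C₁ = 2, C₂ = -1
Particular solution: y = e^x(2cos(4x) - sin(4x))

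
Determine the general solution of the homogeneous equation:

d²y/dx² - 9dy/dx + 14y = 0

Characteristic equation: r² - 9r + 14 = 0
Roots: r = 2, 7 (distinct real)
General solution: y = C₁e^(2x) + C₂e^(7x)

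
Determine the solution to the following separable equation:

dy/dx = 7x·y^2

Separating variables and integrating:
-1/y = 7x^2/2 + C

General solution: y^-1 = (-7/2)x^2 + C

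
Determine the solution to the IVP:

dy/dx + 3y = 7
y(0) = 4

General solution: y = 7/3 + Ce^(-3x)
Applying y(0) = 4: C = 4 - 7/3 = 5/3
Particular solution: y = 7/3 + (5/3)e^(-3x)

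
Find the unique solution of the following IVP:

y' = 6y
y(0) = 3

General solution: y = Ce^(6x)
Applying IC y(0) = 3:
Particular solution: y = 3e^(6x)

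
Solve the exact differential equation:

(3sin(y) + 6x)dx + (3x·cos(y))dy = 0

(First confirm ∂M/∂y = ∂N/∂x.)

Verify exactness: ∂M/∂y = ∂N/∂x ✓
Find F(x,y) such that ∂F/∂x = M, ∂F/∂y = N
Solution: 3x·sin(y) + 3x² = C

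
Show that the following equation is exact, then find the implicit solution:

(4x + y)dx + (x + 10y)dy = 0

Verify exactness: ∂M/∂y = ∂N/∂x ✓
Find F(x,y) such that ∂F/∂x = M, ∂F/∂y = N
Solution: 2x² + xy + 5y² = C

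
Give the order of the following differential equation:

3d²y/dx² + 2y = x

The order is 2 (highest derivative is of order 2).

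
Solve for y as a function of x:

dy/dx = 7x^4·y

Separating variables and integrating:
ln|y| = 7x^5/5 + C

General solution: y = Ce^(7x^5/5)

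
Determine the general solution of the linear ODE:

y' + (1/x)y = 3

Using integrating factor method:

General solution: y = (3/2)x + C/x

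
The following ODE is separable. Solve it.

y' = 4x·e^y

Separating variables and integrating:
-e^(-y) = 2x² + C

General solution: y = -ln(C - 2x²)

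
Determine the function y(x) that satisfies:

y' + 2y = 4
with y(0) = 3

General solution: y = 2 + Ce^(-2x)
Applying y(0) = 3: C = 3 - 2 = 1
Particular solution: y = 2 + e^(-2x)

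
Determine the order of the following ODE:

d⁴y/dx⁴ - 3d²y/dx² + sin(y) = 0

The order is 4 (highest derivative is of order 4).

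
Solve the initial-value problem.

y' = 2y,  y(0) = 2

General solution: y = Ce^(2x)
Applying IC y(0) = 2:
Particular solution: y = 2e^(2x)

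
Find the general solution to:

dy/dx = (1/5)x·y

Separating variables and integrating:
ln|y| = x^2/10 + C

General solution: y = Ce^(x^2/10)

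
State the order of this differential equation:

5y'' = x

The order is 2 (highest derivative is of order 2).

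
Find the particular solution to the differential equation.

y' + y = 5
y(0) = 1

General solution: y = 5 + Ce^(-x)
Applying y(0) = 1: C = 1 - 5 = -4
Particular solution: y = 5 - 4e^(-x)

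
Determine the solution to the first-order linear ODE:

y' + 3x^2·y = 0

Using integrating factor method:

General solution: y = Ce^(-x^3)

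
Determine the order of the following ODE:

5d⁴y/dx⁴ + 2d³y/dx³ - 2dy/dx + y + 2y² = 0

The order is 4 (highest derivative is of order 4).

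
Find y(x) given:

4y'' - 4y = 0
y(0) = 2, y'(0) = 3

General solution: y = C₁e^x + C₂e^(-x)
Applying ICs: C₁ = 5/2, C₂ = -1/2
Particular solution: y = (5/2)e^x - (1/2)e^(-x)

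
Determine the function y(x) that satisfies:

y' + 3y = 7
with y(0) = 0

General solution: y = 7/3 + Ce^(-3x)
Applying y(0) = 0: C = 0 - 7/3 = -7/3
Particular solution: y = 7/3 - (7/3)e^(-3x)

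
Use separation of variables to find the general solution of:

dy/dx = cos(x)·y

Separating variables and integrating:
ln|y| = sin(x) + C

General solution: y = Ce^(sin(x))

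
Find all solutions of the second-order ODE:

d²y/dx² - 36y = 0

Characteristic equation: r² - 36 = 0
Roots: r = 6, -6 (distinct real)
General solution: y = C₁e^(6x) + C₂e^(-6x)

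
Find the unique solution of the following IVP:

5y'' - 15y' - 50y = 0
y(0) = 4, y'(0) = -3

General solution: y = C₁e^(5x) + C₂e^(-2x)
Applying ICs: C₁ = 5/7, C₂ = 23/7
Particular solution: y = (5/7)e^(5x) + (23/7)e^(-2x)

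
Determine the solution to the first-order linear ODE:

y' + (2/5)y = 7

Using integrating factor method:

General solution: y = 35/2 + Ce^(-2x/5)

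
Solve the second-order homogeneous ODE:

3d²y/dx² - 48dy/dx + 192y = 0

Characteristic equation: 3r² - 48r + 192 = 0
Divide by 3: r² - 16r + 64 = 0
Factored: (r - 8)² = 0
Repeated root: r = 8
General solution: y = (C₁ + C₂x)e^(8x)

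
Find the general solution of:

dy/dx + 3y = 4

Using integrating factor method:

General solution: y = 4/3 + Ce^(-3x)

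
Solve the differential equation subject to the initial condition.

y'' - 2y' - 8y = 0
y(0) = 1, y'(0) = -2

General solution: y = C₁e^(4x) + C₂e^(-2x)
Applying ICs: C₁ = 0, C₂ = 1
Particular solution: y = e^(-2x)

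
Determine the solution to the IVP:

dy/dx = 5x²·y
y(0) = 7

General solution: y = Ce^(5x³/3)
Applying IC y(0) = 7:
Particular solution: y = 7e^(5x³/3)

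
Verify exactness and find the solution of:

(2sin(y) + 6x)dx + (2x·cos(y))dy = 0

Verify exactness: ∂M/∂y = ∂N/∂x ✓
Find F(x,y) such that ∂F/∂x = M, ∂F/∂y = N
Solution: 2x·sin(y) + 3x² = C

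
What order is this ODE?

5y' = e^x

The order is 1 (highest derivative is of order 1).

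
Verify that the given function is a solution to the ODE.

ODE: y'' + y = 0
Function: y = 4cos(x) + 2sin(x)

Verification:
y'' = -4cos(x) - 2sin(x)
y'' + y = 0 ✓

Yes, it is a solution.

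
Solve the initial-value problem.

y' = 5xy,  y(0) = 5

General solution: y = Ce^(5x²/2)
Applying IC y(0) = 5:
Particular solution: y = 5e^(5x²/2)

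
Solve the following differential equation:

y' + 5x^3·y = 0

Using integrating factor method:

General solution: y = Ce^(-5x^4/4)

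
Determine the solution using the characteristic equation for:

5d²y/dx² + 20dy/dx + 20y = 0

Characteristic equation: 5r² + 20r + 20 = 0
Divide by 5: r² + 4r + 4 = 0
Factored: (r + 2)² = 0
Repeated root: r = -2
General solution: y = (C₁ + C₂x)e^(-2x)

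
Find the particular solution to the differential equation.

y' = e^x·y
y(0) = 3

General solution: y = Ce^(e^x)
Applying IC y(0) = 3:
Particular solution: y = 3e^(e^x - 1)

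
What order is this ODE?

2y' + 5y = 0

The order is 1 (highest derivative is of order 1).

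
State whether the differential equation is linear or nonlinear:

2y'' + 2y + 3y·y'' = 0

Nonlinear (y·y'' term)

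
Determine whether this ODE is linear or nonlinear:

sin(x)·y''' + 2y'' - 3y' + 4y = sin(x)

Linear (y and its derivatives appear to the first power only, no products of y terms)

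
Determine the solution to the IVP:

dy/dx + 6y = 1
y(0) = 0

General solution: y = 1/6 + Ce^(-6x)
Applying y(0) = 0: C = 0 - 1/6 = -1/6
Particular solution: y = 1/6 - (1/6)e^(-6x)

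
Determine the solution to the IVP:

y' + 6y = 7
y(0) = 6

General solution: y = 7/6 + Ce^(-6x)
Applying y(0) = 6: C = 6 - 7/6 = 29/6
Particular solution: y = 7/6 + (29/6)e^(-6x)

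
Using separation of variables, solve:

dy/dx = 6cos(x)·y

Separating variables and integrating:
ln|y| = 6sin(x) + C

General solution: y = Ce^(6sin(x))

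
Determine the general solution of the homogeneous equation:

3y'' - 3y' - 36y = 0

Characteristic equation: 3r² - 3r - 36 = 0
Divide by 3: r² - r - 12 = 0
Roots: r = 4, -3 (distinct real)
General solution: y = C₁e^(4x) + C₂e^(-3x)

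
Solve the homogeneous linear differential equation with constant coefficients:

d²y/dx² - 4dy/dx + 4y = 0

Characteristic equation: r² - 4r + 4 = 0
Factored: (r - 2)² = 0
Repeated root: r = 2
General solution: y = (C₁ + C₂x)e^(2x)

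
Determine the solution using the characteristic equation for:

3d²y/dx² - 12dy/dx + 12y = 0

Characteristic equation: 3r² - 12r + 12 = 0
Divide by 3: r² - 4r + 4 = 0
Factored: (r - 2)² = 0
Repeated root: r = 2
General solution: y = (C₁ + C₂x)e^(2x)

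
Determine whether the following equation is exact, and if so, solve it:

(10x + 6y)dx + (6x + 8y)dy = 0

Verify exactness: ∂M/∂y = ∂N/∂x ✓
Find F(x,y) such that ∂F/∂x = M, ∂F/∂y = N
Solution: 5x² + 6xy + 4y² = C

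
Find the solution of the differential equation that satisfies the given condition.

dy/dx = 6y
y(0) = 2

General solution: y = Ce^(6x)
Applying IC y(0) = 2:
Particular solution: y = 2e^(6x)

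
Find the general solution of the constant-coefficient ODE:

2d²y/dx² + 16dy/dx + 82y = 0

Characteristic equation: 2r² + 16r + 82 = 0
Divide by 2: r² + 8r + 41 = 0
Roots: r = -4 ± 5i (complex conjugates)
General solution: y = e^(-4x)(C₁cos(5x) + C₂sin(5x))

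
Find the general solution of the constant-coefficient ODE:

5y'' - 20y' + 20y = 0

Characteristic equation: 5r² - 20r + 20 = 0
Divide by 5: r² - 4r + 4 = 0
Factored: (r - 2)² = 0
Repeated root: r = 2
General solution: y = (C₁ + C₂x)e^(2x)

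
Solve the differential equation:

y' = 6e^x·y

Separating variables and integrating:
ln|y| = 6e^x + C

General solution: y = Ce^(6e^x)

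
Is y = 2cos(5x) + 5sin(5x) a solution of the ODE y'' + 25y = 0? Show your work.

Verification:
y'' = -50cos(5x) - 125sin(5x)
y'' + 25y = 0 ✓

Yes, it is a solution.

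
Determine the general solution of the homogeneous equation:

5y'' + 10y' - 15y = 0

Characteristic equation: 5r² + 10r - 15 = 0
Divide by 5: r² + 2r - 3 = 0
Roots: r = 1, -3 (distinct real)
General solution: y = C₁e^x + C₂e^(-3x)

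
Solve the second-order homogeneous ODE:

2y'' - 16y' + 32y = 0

Characteristic equation: 2r² - 16r + 32 = 0
Divide by 2: r² - 8r + 16 = 0
Factored: (r - 4)² = 0
Repeated root: r = 4
General solution: y = (C₁ + C₂x)e^(4x)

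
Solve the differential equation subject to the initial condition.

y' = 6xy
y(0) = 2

General solution: y = Ce^(3x²)
Applying IC y(0) = 2:
Particular solution: y = 2e^(3x²)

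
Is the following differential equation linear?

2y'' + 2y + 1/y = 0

No. Nonlinear (1/y term)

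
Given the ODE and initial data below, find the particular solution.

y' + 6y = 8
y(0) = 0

General solution: y = 4/3 + Ce^(-6x)
Applying y(0) = 0: C = 0 - 4/3 = -4/3
Particular solution: y = 4/3 - (4/3)e^(-6x)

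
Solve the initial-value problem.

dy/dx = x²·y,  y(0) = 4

General solution: y = Ce^(x³/3)
Applying IC y(0) = 4:
Particular solution: y = 4e^(x³/3)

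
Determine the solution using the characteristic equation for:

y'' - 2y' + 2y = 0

Characteristic equation: r² - 2r + 2 = 0
Roots: r = 1 ± i (complex conjugates)
General solution: y = e^x(C₁cos(x) + C₂sin(x))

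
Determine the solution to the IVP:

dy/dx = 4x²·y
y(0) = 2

General solution: y = Ce^(4x³/3)
Applying IC y(0) = 2:
Particular solution: y = 2e^(4x³/3)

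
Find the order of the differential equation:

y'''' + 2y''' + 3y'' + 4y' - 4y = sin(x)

The order is 4 (highest derivative is of order 4).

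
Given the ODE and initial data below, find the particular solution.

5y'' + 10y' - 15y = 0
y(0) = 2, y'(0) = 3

General solution: y = C₁e^x + C₂e^(-3x)
Applying ICs: C₁ = 9/4, C₂ = -1/4
Particular solution: y = (9/4)e^x - (1/4)e^(-3x)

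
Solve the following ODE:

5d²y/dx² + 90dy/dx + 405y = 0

Characteristic equation: 5r² + 90r + 405 = 0
Divide by 5: r² + 18r + 81 = 0
Factored: (r + 9)² = 0
Repeated root: r = -9
General solution: y = (C₁ + C₂x)e^(-9x)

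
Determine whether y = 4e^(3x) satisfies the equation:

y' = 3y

Verification:
y = 4e^(3x)
y' = 12e^(3x)
3y = 12e^(3x)
y' = 3y ✓

Yes, it is a solution.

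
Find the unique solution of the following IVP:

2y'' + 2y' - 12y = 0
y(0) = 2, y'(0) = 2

General solution: y = C₁e^(2x) + C₂e^(-3x)
Applying ICs: C₁ = 8/5, C₂ = 2/5
Particular solution: y = (8/5)e^(2x) + (2/5)e^(-3x)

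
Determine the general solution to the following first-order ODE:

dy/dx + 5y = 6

Using integrating factor method:

General solution: y = 6/5 + Ce^(-5x)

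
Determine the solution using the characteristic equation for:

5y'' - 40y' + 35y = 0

Characteristic equation: 5r² - 40r + 35 = 0
Divide by 5: r² - 8r + 7 = 0
Roots: r = 1, 7 (distinct real)
General solution: y = C₁e^x + C₂e^(7x)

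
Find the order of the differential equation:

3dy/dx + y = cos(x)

The order is 1 (highest derivative is of order 1).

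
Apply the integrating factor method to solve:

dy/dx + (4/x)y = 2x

Using integrating factor method:

General solution: y = (1/3)x^2 + Cx^(-4)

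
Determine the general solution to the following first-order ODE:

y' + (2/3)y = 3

Using integrating factor method:

General solution: y = 9/2 + Ce^(-2x/3)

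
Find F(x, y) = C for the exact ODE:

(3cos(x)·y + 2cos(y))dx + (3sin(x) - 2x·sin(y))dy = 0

Verify exactness: ∂M/∂y = ∂N/∂x ✓
Find F(x,y) such that ∂F/∂x = M, ∂F/∂y = N
Solution: 3sin(x)·y + 2x·cos(y) = C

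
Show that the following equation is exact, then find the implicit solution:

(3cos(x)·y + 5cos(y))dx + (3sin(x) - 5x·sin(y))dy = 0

Verify exactness: ∂M/∂y = ∂N/∂x ✓
Find F(x,y) such that ∂F/∂x = M, ∂F/∂y = N
Solution: 3sin(x)·y + 5x·cos(y) = C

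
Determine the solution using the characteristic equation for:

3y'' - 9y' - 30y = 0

Characteristic equation: 3r² - 9r - 30 = 0
Divide by 3: r² - 3r - 10 = 0
Roots: r = 5, -2 (distinct real)
General solution: y = C₁e^(5x) + C₂e^(-2x)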